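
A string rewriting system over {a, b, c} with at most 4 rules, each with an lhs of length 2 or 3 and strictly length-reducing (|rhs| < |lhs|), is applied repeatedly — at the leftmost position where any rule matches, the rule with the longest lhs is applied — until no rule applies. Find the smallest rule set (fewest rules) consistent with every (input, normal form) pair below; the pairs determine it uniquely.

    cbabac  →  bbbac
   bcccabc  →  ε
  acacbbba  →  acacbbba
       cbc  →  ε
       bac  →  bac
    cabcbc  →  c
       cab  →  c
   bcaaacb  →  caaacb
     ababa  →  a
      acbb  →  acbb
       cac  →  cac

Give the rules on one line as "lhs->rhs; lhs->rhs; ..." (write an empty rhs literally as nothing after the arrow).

ab->; bc->c; cba->bb; cc->

  | cbabac => bbbac
  | bcccabc => cccabc => cabc => cc => ε
  | acacbbba
  | cbc => cc => ε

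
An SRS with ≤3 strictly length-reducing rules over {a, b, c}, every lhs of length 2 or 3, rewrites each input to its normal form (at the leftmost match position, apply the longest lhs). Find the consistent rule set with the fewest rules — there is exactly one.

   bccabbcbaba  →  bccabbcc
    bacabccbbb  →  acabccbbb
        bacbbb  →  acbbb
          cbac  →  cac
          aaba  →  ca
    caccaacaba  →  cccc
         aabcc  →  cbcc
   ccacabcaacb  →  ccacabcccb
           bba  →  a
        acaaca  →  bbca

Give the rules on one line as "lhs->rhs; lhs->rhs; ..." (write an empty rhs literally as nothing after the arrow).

aa->c; acc->bb; ba->a

  | bccabbcbaba => bccabbcaba => bccabbcaa => bccabbcc
  | bacabccbbb => acabccbbb
  | bacbbb => acbbb
  | cbac => cac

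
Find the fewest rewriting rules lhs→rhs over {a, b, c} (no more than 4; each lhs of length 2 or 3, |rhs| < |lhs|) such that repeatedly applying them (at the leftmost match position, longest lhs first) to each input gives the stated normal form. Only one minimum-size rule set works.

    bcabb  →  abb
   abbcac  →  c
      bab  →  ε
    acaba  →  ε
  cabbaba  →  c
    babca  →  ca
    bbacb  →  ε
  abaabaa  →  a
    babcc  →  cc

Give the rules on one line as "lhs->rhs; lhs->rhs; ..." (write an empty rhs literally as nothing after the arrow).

  | bcabb => abb
  | abbcac => abac => acc => c
  | bab => cb => ε
  | acaba => aba => ac => ε

ac->; ba->c; bc->; cb->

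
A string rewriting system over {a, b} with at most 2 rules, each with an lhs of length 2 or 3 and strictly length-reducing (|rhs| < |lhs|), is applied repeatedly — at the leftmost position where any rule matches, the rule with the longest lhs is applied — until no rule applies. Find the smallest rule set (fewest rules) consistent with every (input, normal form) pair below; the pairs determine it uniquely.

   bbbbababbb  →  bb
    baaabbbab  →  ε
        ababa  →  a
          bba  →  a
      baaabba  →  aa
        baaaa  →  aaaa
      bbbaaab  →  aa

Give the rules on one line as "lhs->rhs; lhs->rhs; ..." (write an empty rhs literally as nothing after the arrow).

ab->; ba->a

  | bbbbababbb => bbbababbb => bbababbb => bababbb => ababbb => abbb => bb
  | baaabbbab => aaabbbab => aabbab => abab => ab => ε
  | ababa => aba => a
  | bba => ba => a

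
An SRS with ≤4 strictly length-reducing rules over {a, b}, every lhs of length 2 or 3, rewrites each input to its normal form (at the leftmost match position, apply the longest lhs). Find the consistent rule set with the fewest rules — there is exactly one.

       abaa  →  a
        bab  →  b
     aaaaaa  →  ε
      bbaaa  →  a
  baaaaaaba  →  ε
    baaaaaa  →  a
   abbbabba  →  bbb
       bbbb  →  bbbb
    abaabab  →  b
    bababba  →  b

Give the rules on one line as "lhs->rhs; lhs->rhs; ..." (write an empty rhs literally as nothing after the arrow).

aa->; ab->b; ba->

  | abaa => baa => a
  | bab => b
  | aaaaaa => aaaa => aa => ε
  | bbaaa => baa => a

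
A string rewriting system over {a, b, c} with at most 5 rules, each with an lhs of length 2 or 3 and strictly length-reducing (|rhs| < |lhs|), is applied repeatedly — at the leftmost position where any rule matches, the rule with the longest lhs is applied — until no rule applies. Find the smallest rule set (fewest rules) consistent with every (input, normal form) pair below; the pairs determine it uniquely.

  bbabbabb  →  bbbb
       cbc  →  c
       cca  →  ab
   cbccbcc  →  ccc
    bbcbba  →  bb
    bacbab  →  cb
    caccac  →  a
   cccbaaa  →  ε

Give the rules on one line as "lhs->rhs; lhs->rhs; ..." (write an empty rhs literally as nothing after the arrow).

  | bbabbabb => bbbabb => bbbb
  | cbc => c
  | cca => ab
  | cbccbcc => ccbcc => ccc

ba->; bc->; ca->; cca->ab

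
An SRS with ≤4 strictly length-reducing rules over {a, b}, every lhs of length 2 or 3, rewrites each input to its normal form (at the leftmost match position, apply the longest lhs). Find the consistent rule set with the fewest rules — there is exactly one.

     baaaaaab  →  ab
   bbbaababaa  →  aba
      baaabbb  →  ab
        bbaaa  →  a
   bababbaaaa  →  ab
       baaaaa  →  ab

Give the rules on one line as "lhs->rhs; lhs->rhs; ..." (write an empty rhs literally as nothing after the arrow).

  | baaaaaab => aaaab => abab => aaa => ab
  | bbbaababaa => bbaababaa => baababaa => babaa => aaaa => aba
  | baaabbb => abbb => abb => ab
  | bbaaa => baaa => a

aaa->ab; baa->; bab->aa; bb->b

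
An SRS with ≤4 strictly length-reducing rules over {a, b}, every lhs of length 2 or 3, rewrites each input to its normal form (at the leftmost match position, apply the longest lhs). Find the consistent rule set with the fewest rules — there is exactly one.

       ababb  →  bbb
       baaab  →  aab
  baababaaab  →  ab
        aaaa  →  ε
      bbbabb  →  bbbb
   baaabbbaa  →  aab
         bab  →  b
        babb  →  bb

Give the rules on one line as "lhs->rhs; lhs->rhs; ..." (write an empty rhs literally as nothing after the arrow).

  | ababb => bbb
  | baaab => aab
  | baababaaab => ababaaab => bbaaab => baab => ab
  | aaaa => ba => ε

aaa->b; aba->b; ba->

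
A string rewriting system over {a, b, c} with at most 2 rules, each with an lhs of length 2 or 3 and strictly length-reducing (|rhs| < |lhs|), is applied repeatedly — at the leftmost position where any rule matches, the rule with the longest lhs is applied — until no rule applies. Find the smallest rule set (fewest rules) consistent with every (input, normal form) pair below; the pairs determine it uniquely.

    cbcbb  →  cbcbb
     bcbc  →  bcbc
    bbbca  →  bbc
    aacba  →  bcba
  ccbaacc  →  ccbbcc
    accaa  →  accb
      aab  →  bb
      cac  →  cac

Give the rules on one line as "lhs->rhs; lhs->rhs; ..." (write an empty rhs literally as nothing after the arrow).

  | cbcbb
  | bcbc
  | bbbca => bbc
  | aacba => bcba

aa->b; bca->c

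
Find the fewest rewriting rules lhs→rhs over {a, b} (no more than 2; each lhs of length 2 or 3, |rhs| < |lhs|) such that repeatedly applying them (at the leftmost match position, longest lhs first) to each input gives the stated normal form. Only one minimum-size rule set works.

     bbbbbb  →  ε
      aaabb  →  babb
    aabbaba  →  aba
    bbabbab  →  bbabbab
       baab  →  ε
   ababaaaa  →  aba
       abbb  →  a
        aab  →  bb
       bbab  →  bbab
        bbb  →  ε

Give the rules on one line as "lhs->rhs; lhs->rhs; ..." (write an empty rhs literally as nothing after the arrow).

  | bbbbbb => bbb => ε
  | aaabb => babb
  | aabbaba => bbbaba => aba
  | bbabbab

aa->b; bbb->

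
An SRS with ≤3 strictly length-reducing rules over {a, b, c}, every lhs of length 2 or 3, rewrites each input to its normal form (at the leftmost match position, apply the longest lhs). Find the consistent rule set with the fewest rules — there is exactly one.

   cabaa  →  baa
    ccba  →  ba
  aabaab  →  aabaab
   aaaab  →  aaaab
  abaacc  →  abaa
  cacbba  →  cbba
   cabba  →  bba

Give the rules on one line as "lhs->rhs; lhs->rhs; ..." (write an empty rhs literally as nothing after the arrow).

ca->; cc->

  | cabaa => baa
  | ccba => ba
  | aabaab
  | aaaab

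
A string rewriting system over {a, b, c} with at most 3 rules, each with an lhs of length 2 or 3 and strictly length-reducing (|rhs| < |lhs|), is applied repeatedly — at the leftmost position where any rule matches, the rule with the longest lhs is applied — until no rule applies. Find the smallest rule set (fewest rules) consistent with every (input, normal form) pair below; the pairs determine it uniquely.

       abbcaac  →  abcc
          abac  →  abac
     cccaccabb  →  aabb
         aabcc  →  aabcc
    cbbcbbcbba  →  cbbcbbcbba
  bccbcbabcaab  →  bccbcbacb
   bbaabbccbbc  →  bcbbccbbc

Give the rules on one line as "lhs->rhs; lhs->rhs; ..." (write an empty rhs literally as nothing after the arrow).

baa->c; ca->a

  | abbcaac => abbaac => abcc
  | abac
  | cccaccabb => ccaccabb => caccabb => accabb => acabb => aabb
  | aabcc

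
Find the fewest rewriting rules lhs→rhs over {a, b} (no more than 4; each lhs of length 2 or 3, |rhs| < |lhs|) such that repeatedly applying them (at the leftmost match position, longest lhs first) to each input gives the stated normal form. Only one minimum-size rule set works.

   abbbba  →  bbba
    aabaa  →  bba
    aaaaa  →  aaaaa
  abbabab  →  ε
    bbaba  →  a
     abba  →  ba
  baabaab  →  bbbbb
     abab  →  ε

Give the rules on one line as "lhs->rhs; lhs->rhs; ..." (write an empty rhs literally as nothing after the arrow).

  | abbbba => bbba
  | aabaa => baaa => bba
  | aaaaa
  | abbabab => babab => abab => ab => ε

aab->ba; ab->; baa->bb; bab->ab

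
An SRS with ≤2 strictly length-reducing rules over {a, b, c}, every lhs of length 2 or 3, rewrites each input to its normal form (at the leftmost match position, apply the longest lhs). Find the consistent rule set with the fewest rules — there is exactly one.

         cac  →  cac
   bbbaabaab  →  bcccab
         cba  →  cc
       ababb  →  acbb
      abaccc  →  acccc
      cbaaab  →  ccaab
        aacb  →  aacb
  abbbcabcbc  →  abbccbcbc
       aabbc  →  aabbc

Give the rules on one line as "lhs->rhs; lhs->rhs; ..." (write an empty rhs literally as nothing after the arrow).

  | cac
  | bbbaabaab => bbcabaab => bccbaab => bcccab
  | cba => cc
  | ababb => acbb

ba->c; bca->cc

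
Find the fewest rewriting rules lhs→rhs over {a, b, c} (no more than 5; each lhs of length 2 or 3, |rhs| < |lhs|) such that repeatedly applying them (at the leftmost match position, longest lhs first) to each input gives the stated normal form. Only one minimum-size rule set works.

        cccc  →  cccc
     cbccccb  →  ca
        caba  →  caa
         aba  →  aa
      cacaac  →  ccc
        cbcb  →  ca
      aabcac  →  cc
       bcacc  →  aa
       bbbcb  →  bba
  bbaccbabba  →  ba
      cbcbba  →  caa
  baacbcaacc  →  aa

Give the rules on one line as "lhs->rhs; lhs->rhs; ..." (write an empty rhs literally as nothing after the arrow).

aaa->c; ab->a; ac->a; bc->a

  | cccc
  | cbccccb => cacccb => caccb => cacb => cab => ca
  | caba => caa
  | aba => aa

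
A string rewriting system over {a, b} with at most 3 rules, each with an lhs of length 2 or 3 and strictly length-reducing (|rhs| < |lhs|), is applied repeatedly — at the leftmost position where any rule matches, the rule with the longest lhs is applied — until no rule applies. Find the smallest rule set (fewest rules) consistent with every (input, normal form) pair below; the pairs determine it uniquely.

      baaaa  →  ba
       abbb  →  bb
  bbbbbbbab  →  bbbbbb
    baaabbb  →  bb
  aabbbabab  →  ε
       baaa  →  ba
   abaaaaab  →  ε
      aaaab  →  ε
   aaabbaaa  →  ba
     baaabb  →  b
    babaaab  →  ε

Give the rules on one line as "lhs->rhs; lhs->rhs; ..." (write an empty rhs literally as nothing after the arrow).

  | baaaa => baaa => baa => ba
  | abbb => bb
  | bbbbbbbab => bbbbbb
  | baaabbb => baabbb => babbb => bb

aa->a; ab->; bab->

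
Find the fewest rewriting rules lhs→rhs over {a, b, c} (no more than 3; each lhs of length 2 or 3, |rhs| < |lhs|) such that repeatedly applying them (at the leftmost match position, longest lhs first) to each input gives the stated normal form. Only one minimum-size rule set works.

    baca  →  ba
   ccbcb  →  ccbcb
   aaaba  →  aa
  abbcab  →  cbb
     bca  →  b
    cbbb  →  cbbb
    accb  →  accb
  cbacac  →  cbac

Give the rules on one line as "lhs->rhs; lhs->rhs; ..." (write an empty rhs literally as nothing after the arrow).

  | baca => ba
  | ccbcb
  | aaaba => aaca => aa
  | abbcab => cbcab => cbb

ab->c; ca->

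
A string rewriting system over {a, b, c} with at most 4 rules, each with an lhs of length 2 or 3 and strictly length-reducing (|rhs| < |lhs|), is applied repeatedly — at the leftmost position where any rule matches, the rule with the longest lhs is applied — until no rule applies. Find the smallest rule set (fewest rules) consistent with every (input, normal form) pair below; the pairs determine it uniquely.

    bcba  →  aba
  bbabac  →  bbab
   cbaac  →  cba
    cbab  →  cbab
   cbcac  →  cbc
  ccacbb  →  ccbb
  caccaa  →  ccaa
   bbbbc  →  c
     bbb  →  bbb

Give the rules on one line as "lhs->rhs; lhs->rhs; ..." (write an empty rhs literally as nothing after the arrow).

ac->; bbc->c; bcb->ab

  | bcba => aba
  | bbabac => bbab
  | cbaac => cba
  | cbab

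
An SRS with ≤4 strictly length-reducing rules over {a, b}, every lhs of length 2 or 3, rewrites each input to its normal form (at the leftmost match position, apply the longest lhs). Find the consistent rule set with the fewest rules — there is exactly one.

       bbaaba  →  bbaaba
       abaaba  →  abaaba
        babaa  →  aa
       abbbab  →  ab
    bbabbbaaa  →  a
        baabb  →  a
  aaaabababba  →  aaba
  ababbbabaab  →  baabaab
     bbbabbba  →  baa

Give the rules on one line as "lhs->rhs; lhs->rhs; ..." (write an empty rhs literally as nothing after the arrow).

  | bbaaba
  | abaaba
  | babaa => aa
  | abbbab => babab => ab

aaa->ab; abb->ba; bab->; bbb->ab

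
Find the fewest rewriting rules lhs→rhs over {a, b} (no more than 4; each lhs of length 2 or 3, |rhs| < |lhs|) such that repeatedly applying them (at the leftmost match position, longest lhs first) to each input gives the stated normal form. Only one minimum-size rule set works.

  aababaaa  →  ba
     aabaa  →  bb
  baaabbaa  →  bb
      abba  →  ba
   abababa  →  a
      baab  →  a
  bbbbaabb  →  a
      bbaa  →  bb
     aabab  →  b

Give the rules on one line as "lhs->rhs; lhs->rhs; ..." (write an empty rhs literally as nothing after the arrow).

aa->b; ab->; bba->ba; bbb->a

  | aababaaa => bbabaaa => babaaa => baaa => bba => ba
  | aabaa => bbaa => baa => bb
  | baaabbaa => bbabbaa => babbaa => bbaa => baa => bb
  | abba => ba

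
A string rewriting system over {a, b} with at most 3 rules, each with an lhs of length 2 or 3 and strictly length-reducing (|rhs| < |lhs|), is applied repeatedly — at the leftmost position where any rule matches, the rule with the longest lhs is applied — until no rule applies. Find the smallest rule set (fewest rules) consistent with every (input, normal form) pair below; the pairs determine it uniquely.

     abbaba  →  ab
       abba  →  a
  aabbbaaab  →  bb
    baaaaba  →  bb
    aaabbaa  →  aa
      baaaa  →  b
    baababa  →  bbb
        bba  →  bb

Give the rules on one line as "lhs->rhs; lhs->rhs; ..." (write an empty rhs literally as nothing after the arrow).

aab->ab; abb->; ba->b

  | abbaba => aba => ab
  | abba => a
  | aabbbaaab => abbbaaab => baaab => baab => bab => bb
  | baaaaba => baaaba => baaba => baba => bba => bb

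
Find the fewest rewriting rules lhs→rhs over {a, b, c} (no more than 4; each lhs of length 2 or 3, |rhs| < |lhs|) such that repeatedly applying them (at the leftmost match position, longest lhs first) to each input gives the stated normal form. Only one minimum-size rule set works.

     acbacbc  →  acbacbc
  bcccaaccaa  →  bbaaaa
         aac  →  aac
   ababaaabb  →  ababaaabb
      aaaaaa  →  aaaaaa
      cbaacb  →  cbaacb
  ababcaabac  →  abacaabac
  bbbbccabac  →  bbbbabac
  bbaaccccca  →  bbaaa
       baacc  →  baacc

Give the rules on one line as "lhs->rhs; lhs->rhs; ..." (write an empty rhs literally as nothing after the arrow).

abc->ac; cca->a; ccc->b

  | acbacbc
  | bcccaaccaa => bbaaccaa => bbaaaa
  | aac
  | ababaaabb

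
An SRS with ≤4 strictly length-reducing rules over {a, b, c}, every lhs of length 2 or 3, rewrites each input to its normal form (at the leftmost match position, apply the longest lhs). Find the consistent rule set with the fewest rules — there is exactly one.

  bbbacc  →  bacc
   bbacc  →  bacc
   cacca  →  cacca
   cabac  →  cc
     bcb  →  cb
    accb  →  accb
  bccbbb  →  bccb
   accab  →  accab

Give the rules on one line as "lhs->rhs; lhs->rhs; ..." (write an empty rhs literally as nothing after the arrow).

aba->; bb->b; bcb->cb

  | bbbacc => bbacc => bacc
  | bbacc => bacc
  | cacca
  | cabac => cc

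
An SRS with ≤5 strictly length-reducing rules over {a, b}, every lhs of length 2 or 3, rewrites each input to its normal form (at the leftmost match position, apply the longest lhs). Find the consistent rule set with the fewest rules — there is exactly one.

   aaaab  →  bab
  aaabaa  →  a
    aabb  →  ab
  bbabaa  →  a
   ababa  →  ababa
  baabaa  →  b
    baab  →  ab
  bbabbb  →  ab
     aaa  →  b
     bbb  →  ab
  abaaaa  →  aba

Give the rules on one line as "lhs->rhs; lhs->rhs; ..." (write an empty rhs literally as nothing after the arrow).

aa->b; aaa->b; bb->a; bba->ba

  | aaaab => bab
  | aaabaa => bbaa => baa => bb => a
  | aabb => bbb => ab
  | bbabaa => babaa => babb => baa => bb => a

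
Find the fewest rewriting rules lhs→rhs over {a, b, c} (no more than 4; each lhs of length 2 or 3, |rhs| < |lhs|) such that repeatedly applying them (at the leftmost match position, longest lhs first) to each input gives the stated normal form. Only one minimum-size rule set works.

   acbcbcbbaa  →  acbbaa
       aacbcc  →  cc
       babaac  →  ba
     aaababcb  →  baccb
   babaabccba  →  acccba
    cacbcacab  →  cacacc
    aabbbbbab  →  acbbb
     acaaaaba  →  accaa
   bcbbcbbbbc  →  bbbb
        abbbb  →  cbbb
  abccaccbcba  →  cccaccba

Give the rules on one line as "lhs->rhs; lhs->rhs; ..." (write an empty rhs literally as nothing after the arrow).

aac->ba; ab->c; bc->

  | acbcbcbbaa => acbcbbaa => acbbaa
  | aacbcc => babcc => bccc => cc
  | babaac => bcaac => aac => ba
  | aaababcb => aacabcb => baabcb => baccb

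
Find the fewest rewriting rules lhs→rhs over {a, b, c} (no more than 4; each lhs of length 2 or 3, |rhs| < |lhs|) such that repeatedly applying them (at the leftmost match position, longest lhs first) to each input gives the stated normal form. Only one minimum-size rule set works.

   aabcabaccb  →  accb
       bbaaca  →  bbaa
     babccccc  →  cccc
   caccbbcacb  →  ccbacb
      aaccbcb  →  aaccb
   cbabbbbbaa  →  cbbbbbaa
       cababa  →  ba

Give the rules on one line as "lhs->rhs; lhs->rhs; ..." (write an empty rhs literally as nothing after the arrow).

ab->; bc->; ca->

  | aabcabaccb => acabaccb => abaccb => accb
  | bbaaca => bbaa
  | babccccc => bccccc => cccc
  | caccbbcacb => ccbbcacb => ccbacb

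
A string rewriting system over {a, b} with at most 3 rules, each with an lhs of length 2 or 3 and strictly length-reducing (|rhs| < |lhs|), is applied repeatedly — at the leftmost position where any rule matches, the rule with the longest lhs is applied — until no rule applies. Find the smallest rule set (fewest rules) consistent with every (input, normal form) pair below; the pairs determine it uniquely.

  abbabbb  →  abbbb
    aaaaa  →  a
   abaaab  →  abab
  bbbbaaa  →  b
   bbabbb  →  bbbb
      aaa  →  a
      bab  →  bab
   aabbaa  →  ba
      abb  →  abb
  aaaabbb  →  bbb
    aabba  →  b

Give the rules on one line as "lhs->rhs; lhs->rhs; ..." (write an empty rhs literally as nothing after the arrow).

aa->; bba->b

  | abbabbb => abbbb
  | aaaaa => aaa => a
  | abaaab => abab
  | bbbbaaa => bbbaa => bba => b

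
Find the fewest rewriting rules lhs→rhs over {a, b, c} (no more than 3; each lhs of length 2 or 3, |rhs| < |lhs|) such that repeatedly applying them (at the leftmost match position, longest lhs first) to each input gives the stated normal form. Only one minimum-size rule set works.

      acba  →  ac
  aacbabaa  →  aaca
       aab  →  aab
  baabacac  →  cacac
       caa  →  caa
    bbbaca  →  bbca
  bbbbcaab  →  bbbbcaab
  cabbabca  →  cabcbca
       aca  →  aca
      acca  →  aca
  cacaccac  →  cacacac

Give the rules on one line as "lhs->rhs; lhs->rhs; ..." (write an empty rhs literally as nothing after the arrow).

ba->c; cc->c

  | acba => acc => ac
  | aacbabaa => aaccbaa => aacbaa => aacca => aaca
  | aab
  | baabacac => cabacac => caccac => cacac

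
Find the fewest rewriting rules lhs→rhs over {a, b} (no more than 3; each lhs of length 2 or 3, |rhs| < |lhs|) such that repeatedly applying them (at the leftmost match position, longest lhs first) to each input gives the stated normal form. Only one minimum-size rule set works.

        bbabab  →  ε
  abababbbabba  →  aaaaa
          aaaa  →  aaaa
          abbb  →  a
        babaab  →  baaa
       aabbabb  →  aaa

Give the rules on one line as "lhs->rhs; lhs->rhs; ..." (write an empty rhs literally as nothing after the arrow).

  | bbabab => bbab => bb => ε
  | abababbbabba => aababbbabba => aaabbbabba => aaabbabba => aaababba => aaaabba => aaaaba => aaaaa
  | aaaa
  | abbb => abb => ab => a

ab->a; bb->; bba->b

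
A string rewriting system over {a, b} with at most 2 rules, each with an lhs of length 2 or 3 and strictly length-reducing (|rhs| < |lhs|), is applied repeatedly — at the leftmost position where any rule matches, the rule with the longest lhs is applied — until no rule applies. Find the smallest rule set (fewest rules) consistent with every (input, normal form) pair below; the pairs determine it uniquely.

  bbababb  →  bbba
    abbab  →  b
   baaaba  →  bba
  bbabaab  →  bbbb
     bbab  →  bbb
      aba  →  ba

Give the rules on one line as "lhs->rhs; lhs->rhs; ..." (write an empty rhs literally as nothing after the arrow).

ab->b; abb->a

  | bbababb => bbbabb => bbba
  | abbab => aab => ab => b
  | baaaba => baaba => baba => bba
  | bbabaab => bbbaab => bbbab => bbbb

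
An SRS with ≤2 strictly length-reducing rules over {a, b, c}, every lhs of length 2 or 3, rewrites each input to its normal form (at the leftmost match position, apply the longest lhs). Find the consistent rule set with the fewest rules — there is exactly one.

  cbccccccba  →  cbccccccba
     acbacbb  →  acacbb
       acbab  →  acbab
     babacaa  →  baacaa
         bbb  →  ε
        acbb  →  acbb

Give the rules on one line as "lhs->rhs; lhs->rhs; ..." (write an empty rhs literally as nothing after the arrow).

  | cbccccccba
  | acbacbb => acacbb
  | acbab
  | babacaa => baacaa

bac->ac; bbb->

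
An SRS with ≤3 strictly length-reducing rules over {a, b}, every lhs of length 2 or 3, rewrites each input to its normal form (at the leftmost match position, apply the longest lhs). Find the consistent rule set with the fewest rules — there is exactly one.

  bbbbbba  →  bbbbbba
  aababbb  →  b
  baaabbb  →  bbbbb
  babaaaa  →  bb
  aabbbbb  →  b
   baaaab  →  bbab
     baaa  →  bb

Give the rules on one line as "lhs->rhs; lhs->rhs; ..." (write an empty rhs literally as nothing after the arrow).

aaa->b; aba->; abb->

  | bbbbbba
  | aababbb => abbb => b
  | baaabbb => bbbbb
  | babaaaa => baaa => bb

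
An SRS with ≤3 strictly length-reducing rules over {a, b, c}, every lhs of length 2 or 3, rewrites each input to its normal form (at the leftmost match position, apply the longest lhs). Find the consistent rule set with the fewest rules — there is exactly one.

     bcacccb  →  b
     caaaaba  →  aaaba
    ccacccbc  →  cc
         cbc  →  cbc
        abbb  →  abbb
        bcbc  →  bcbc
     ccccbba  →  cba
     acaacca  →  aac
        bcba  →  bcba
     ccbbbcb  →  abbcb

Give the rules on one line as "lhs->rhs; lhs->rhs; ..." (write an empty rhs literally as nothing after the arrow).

ca->; ccb->a

  | bcacccb => bcccb => bca => b
  | caaaaba => aaaba
  | ccacccbc => ccccbc => ccac => cc
  | cbc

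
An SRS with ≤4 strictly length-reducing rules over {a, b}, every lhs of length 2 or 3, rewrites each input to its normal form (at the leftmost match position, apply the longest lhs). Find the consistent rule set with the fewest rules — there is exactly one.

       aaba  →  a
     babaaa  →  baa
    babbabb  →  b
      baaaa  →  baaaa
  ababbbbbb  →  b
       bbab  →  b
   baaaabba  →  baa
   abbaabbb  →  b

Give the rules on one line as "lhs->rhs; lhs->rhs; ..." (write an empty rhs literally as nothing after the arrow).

ab->; aba->; bb->b

  | aaba => a
  | babaaa => baa
  | babbabb => bbabb => babb => bb => b
  | baaaa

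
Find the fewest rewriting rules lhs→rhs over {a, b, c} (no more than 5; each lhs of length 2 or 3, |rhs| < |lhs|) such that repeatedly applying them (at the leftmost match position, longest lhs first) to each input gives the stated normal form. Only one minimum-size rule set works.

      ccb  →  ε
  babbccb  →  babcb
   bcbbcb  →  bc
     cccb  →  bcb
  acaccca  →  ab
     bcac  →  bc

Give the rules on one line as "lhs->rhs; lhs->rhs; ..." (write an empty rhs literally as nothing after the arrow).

  | ccb => bb => ε
  | babbccb => babcb
  | bcbbcb => bcbb => bc
  | cccb => bcb

bb->; bbc->b; ca->; cc->b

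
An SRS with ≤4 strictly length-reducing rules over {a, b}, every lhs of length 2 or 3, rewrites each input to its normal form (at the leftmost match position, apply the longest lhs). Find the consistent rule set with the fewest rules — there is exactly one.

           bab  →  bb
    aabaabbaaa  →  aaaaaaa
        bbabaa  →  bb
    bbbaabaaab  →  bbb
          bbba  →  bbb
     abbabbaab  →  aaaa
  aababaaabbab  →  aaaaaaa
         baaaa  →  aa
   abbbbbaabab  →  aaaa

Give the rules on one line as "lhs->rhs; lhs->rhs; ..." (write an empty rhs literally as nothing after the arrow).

  | bab => bb
  | aabaabbaaa => aaaabbaaa => aaaabaaa => aaaaaaa
  | bbabaa => bbbaa => bb
  | bbbaabaaab => bbbaaab => bbab => bbb

ab->a; ba->b; baa->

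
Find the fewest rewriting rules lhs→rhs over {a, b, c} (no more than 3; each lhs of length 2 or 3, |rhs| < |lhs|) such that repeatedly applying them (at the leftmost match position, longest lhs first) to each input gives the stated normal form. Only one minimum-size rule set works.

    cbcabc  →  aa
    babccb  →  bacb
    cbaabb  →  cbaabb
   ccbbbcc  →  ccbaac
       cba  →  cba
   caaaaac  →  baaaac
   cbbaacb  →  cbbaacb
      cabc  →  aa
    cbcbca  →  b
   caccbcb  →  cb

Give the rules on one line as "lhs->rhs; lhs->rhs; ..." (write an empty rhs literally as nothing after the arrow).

bbc->aa; bc->; ca->b

  | cbcabc => cabc => bbc => aa
  | babccb => bacb
  | cbaabb
  | ccbbbcc => ccbaac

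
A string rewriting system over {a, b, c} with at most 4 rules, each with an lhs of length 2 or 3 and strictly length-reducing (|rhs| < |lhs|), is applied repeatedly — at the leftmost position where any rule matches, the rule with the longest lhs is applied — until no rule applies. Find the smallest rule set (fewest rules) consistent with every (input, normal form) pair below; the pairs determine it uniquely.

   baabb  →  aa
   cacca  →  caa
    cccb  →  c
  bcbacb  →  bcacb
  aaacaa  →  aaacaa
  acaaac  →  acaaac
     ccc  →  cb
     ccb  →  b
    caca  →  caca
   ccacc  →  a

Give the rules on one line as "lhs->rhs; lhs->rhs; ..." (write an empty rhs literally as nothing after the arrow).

ba->a; bb->; cc->; ccc->cb

  | baabb => aabb => aa
  | cacca => caa
  | cccb => cbb => c
  | bcbacb => bcacb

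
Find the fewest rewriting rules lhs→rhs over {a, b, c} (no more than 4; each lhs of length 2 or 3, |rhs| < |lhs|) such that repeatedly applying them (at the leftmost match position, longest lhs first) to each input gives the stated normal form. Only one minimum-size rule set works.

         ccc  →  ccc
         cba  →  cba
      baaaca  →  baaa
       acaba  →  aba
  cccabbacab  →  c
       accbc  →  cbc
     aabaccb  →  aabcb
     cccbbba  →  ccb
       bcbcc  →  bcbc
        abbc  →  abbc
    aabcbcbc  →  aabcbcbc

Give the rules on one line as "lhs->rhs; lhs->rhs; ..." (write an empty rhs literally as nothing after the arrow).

ac->; bbb->; bcc->bc; ca->b

  | ccc
  | cba
  | baaaca => baaa
  | acaba => aba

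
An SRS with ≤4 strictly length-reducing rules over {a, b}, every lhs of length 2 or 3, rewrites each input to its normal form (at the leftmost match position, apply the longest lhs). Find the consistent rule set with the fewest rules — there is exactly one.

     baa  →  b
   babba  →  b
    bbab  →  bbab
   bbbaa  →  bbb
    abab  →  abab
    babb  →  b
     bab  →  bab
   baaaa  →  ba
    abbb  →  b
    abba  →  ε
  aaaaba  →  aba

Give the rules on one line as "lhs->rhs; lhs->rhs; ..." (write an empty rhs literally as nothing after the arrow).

  | baa => b
  | babba => baaa => b
  | bbab
  | bbbaa => bbb

aa->; aaa->; abb->aa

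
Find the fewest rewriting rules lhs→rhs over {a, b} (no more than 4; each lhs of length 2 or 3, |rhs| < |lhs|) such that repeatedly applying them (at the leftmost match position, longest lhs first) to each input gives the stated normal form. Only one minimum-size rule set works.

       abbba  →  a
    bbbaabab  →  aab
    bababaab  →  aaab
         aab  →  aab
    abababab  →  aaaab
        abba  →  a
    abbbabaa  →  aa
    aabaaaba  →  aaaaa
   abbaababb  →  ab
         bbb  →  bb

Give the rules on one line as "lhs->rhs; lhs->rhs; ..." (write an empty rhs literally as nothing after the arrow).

abb->b; ba->a; baa->a; bbb->bb

  | abbba => bba => ba => a
  | bbbaabab => bbaabab => babab => abab => aab
  | bababaab => ababaab => aabaab => aaab
  | aab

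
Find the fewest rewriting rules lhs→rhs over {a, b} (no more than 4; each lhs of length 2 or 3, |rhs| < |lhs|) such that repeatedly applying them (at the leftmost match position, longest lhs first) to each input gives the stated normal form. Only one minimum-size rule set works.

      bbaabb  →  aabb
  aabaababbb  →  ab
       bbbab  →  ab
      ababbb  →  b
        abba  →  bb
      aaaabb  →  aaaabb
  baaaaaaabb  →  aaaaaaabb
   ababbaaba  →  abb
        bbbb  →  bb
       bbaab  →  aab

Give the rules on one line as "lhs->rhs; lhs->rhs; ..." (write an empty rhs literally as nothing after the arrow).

  | bbaabb => baabb => aabb
  | aabaababbb => abbababbb => abababbb => bbbabbb => babbb => abbb => ab
  | bbbab => bab => ab
  | ababbb => bbbbb => bbb => b

aba->bb; ba->a; bbb->b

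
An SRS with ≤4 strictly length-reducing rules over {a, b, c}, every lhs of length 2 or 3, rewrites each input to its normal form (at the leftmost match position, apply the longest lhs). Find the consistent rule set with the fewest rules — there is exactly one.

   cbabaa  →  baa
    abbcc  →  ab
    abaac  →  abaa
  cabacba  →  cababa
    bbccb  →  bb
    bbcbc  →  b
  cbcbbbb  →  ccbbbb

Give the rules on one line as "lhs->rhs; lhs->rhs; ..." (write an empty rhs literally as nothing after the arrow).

  | cbabaa => baa
  | abbcc => ab
  | abaac => abaa
  | cabacba => cababa

ac->a; bcc->; cba->; cbc->cc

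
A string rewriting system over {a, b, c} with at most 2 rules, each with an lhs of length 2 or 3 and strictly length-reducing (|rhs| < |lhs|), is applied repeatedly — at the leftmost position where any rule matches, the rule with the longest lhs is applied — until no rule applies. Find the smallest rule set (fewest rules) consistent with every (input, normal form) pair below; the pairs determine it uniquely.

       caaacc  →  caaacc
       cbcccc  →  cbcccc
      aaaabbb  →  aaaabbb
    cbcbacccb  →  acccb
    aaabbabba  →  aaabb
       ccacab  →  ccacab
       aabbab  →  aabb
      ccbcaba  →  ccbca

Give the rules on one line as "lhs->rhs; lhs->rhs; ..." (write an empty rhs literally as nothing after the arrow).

ba->; cba->a

  | caaacc
  | cbcccc
  | aaaabbb
  | cbcbacccb => cbacccb => acccb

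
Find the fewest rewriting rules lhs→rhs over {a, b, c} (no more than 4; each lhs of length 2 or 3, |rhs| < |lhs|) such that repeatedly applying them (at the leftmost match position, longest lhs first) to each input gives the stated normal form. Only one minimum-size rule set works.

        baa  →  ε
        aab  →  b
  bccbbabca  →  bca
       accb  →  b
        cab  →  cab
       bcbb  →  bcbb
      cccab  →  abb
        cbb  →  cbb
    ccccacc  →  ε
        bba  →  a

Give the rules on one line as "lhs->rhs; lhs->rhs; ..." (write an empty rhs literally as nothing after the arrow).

  | baa => aa => ε
  | aab => b
  | bccbbabca => babbabca => abbabca => ababca => aabca => bca
  | accb => aab => b

aa->; aca->ab; ba->a; cc->a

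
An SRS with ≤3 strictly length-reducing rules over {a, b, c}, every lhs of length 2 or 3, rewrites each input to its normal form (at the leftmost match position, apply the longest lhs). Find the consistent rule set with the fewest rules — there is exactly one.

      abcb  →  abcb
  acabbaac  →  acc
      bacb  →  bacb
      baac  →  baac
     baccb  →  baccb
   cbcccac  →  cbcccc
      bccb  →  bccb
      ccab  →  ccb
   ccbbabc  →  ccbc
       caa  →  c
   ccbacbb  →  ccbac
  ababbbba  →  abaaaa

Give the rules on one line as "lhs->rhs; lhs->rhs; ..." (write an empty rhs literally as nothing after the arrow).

  | abcb
  | acabbaac => acbbaac => acaaac => acaac => acac => acc
  | bacb
  | baac

bb->a; ca->c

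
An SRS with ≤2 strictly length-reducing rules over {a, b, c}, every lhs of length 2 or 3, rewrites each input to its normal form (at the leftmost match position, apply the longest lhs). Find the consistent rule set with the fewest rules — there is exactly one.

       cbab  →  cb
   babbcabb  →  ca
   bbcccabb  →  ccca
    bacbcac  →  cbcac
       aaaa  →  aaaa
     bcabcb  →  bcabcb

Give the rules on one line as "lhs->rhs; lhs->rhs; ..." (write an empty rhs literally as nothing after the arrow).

ba->; bb->

  | cbab => cb
  | babbcabb => bbcabb => cabb => ca
  | bbcccabb => cccabb => ccca
  | bacbcac => cbcac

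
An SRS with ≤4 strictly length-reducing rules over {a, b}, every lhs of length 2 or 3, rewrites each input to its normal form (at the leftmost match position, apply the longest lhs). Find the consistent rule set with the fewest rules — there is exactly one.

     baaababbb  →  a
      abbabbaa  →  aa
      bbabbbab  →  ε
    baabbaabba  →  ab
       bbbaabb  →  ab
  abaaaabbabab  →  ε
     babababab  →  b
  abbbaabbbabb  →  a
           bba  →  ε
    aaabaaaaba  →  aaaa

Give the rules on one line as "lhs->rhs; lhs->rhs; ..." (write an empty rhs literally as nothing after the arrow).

aab->; ba->b; bba->; bbb->a

  | baaababbb => baababbb => bababbb => bbabbb => bbb => a
  | abbabbaa => abbaa => aa
  | bbabbbab => bbbab => aab => ε
  | baabbaabba => babbaabba => bbbaabba => aaabba => aba => ab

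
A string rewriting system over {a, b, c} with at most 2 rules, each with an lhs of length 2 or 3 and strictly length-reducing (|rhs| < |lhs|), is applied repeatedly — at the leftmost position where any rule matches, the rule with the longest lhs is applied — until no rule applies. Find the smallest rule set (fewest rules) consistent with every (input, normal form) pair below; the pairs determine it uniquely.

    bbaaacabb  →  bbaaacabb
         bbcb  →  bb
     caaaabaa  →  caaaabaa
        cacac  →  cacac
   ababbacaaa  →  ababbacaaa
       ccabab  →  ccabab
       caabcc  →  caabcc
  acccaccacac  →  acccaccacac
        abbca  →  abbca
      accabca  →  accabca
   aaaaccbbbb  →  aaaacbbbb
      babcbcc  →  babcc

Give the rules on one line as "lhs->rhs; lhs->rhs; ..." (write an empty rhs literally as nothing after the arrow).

bcb->b; ccb->cb

  | bbaaacabb
  | bbcb => bb
  | caaaabaa
  | cacac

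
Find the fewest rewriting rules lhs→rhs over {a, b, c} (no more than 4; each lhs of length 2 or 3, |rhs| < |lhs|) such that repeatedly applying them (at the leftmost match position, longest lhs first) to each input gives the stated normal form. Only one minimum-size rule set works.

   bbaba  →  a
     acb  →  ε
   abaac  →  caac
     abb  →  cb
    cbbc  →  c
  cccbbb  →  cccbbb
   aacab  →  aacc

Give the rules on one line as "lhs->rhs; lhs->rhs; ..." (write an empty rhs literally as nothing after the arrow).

ab->c; acb->; bbc->

  | bbaba => bbca => a
  | acb => ε
  | abaac => caac
  | abb => cb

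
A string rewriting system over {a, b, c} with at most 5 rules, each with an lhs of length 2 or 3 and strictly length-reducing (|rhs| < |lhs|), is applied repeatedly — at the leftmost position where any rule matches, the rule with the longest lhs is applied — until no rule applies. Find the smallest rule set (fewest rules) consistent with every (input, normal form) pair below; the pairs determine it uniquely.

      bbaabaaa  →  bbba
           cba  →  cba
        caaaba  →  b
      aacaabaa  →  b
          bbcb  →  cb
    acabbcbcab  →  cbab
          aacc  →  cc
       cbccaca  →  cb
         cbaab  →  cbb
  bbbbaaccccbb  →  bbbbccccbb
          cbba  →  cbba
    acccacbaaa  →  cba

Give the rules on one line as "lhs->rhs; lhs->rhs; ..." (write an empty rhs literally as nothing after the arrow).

aa->; aba->b; bcb->cb; ca->a

  | bbaabaaa => bbbaaa => bbba
  | cba
  | caaaba => aaaba => aba => b
  | aacaabaa => caabaa => aabaa => baa => b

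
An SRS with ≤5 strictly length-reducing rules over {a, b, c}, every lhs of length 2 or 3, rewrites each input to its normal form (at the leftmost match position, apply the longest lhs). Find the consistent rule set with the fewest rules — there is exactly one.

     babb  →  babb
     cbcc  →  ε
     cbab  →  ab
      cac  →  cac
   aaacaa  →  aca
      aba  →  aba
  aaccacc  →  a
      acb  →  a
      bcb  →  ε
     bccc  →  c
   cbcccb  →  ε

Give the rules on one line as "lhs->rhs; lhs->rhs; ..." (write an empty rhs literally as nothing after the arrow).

aa->a; bc->c; cb->; cc->

  | babb
  | cbcc => cc => ε
  | cbab => ab
  | cac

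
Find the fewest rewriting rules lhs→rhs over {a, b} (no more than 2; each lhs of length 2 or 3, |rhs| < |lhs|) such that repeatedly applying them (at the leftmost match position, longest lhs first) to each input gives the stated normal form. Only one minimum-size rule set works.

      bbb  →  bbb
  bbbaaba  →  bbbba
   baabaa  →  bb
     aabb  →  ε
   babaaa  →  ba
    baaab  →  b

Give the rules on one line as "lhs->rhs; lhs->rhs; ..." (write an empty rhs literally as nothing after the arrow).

  | bbb
  | bbbaaba => bbbba
  | baabaa => bbaa => bb
  | aabb => ab => ε

ab->; baa->b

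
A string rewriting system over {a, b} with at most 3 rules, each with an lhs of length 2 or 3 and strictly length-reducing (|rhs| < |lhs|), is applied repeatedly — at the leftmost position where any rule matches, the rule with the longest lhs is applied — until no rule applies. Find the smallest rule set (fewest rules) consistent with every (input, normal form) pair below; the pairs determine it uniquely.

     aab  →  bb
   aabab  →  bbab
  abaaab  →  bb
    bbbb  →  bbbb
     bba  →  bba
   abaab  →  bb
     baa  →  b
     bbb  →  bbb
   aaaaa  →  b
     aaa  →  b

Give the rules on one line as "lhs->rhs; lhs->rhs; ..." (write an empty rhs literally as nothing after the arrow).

aa->b; aaa->aa; baa->aa

  | aab => bb
  | aabab => bbab
  | abaaab => aaaab => aaab => aab => bb
  | bbbb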